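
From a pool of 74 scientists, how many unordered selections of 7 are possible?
C(74,7) = 74!/(7!×67!) = 1799579064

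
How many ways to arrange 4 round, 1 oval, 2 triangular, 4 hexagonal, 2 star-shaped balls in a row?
13! / (4! × 1! × 2! × 4! × 2!) = 2702700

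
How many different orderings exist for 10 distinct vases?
10! = 3628800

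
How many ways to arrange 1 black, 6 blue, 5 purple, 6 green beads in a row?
18! / (1! × 6! × 5! × 6!) = 102918816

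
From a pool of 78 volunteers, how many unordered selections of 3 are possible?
C(78,3) = 78!/(3!×75!) = 76076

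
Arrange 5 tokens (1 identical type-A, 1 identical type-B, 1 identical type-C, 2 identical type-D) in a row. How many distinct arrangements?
5! / (1! × 1! × 1! × 2!) = 60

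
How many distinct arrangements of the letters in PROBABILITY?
11! / (1! × 1! × 1! × 2! × 1! × 2! × 1! × 1! × 1!) = 9979200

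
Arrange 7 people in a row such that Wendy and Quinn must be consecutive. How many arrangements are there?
Treat the 2 as one block: (7-2+1)! × 2! = 720 × 2 = 1440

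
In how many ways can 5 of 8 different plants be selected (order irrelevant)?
C(8,5) = 8!/(5!×3!) = 56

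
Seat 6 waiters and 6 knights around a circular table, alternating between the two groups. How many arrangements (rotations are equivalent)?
Fix one of the waiters: (6-1)! ways for the remaining waiters, × 6! ways for the knights = 120 × 720 = 86400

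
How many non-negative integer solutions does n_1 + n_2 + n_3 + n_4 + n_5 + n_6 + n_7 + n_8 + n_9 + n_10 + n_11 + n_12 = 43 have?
C(43+12-1, 12-1) = C(54, 11) = 95722852680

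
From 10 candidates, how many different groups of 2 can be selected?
C(10,2) = 10!/(2!×8!) = 45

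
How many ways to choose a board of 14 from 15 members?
C(15,14) = 15!/(14!×1!) = 15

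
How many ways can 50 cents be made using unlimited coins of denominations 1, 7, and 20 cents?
Coefficient of x^50 in 1/(1-x^1) · 1/(1-x^7) · 1/(1-x^20). Case on j = number of 20-cent coins (j = 0..2); remainder r = 50 - 20j is made from {1,7} in ⌊r/7⌋+1 ways. r = 50, 30, 10 → 8 + 5 + 2 = 15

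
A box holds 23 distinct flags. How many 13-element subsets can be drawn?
C(23,13) = 23!/(13!×10!) = 1144066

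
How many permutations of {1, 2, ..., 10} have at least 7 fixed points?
Exactly j fixed points: C(10,j)·!(10-j); sum over j ≥ 7 (derangement numbers via !m = (m-1)·(!(m-1) + !(m-2)): !0..!3 = 1, 0, 1, 2). Σ_{j=7}^{10} C(10,j)·!(10-j) = C(10,7)·!3 + C(10,8)·!2 + C(10,9)·!1 + C(10,10)·!0 = 120·2 + 45·1 + 10·0 + 1·1 = 286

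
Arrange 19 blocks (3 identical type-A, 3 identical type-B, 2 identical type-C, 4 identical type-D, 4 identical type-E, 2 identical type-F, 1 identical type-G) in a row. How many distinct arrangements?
19! / (3! × 3! × 2! × 4! × 4! × 2! × 1!) = 1466593128000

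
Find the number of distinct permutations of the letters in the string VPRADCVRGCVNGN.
14! / (1! × 1! × 2! × 3! × 2! × 2! × 2! × 1!) = 908107200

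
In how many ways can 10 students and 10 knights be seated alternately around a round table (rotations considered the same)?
Fix one of the students: (10-1)! ways for the remaining students, × 10! ways for the knights = 362880 × 3628800 = 1316818944000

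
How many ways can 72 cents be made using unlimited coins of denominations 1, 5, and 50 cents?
Coefficient of x^72 in 1/(1-x^1) · 1/(1-x^5) · 1/(1-x^50). Case on j = number of 50-cent coins (j = 0..1); remainder r = 72 - 50j is made from {1,5} in ⌊r/5⌋+1 ways. r = 72, 22 → 15 + 5 = 20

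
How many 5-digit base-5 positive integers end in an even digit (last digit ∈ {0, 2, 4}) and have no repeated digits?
Last∈{0,2,4}. Last=0: 24. Last nonzero: 2×3×P(3,3) = 36. Total = 60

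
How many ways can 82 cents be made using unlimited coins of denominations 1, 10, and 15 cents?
Coefficient of x^82 in 1/(1-x^1) · 1/(1-x^10) · 1/(1-x^15). Case on j = number of 15-cent coins (j = 0..5); remainder r = 82 - 15j is made from {1,10} in ⌊r/10⌋+1 ways. r = 82, 67, 52, 37, 22, 7 → 9 + 7 + 6 + 4 + 3 + 1 = 30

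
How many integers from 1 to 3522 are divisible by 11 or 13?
⌊3522/11⌋ + ⌊3522/13⌋ - ⌊3522/143⌋ = 320 + 270 - 24 = 566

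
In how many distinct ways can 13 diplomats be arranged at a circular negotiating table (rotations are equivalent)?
Circular: fix one position, arrange the rest. (13-1)! = 479001600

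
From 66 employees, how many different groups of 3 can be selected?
C(66,3) = 66!/(3!×63!) = 45760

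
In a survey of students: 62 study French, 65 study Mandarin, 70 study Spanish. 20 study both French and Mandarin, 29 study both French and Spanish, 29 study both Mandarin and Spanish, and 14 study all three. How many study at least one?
|A∪B∪C| = 62+65+70-20-29-29+14 = 133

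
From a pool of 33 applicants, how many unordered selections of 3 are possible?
C(33,3) = 33!/(3!×30!) = 5456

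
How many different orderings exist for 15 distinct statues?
15! = 1307674368000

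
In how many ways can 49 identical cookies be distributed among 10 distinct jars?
C(49+10-1, 10-1) = C(58, 9) = 10648873950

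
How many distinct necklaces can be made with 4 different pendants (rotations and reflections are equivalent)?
(4-1)!/2 = 6/2 = 3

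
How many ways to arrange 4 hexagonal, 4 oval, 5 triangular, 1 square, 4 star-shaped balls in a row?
18! / (4! × 4! × 5! × 1! × 4!) = 3859455600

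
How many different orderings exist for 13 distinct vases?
13! = 6227020800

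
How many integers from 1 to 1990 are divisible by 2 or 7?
⌊1990/2⌋ + ⌊1990/7⌋ - ⌊1990/14⌋ = 995 + 284 - 142 = 1137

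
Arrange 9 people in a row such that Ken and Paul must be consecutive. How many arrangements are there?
Treat the 2 as one block: (9-2+1)! × 2! = 40320 × 2 = 80640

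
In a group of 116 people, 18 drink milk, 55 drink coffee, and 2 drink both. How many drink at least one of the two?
|A∪B| = |A| + |B| - |A∩B| = 18 + 55 - 2 = 71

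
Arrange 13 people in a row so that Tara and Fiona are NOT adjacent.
Total - adjacent = 13! - (13-1)!×2 = 6227020800 - 958003200 = 5269017600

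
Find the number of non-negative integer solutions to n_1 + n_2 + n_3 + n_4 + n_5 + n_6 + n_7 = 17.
C(17+7-1, 7-1) = C(23, 6) = 100947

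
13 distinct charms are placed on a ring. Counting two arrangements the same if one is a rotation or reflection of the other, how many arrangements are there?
(13-1)!/2 = 479001600/2 = 239500800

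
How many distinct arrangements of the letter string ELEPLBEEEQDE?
12! / (6! × 1! × 1! × 2! × 1! × 1!) = 332640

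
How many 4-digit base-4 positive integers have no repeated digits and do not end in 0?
Last digit: 3 nonzero choices. First digit: 2 (nonzero, ≠last). Middle 2: P(2,2) = 2. Total = 12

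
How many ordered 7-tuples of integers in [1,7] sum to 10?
Coefficient of x^10 in (x + x² + ... + x^7)^7. By inclusion-exclusion on dice exceeding 7: Σ_j (-1)^j C(7,j)·C(10-1-7j, 6) = C(7,0)·C(9,6) = 1·84 = 84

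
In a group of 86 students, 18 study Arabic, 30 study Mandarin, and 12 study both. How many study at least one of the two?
|A∪B| = |A| + |B| - |A∩B| = 18 + 30 - 12 = 36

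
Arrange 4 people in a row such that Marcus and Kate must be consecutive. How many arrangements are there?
Treat the 2 as one block: (4-2+1)! × 2! = 6 × 2 = 12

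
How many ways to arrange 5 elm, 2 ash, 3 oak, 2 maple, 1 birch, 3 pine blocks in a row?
16! / (5! × 2! × 3! × 2! × 1! × 3!) = 1210809600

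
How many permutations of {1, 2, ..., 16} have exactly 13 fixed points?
Choose the 13 fixed points C(16,13) = 560, derange the rest: !3 = Σ_{j=0}^{3} (-1)^j·3!/j! = 6 - 6 + 3 - 1 = 2. Product = 560 × 2 = 1120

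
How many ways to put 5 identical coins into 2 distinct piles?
C(5+2-1, 2-1) = C(6, 1) = 6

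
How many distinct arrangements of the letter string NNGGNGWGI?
9! / (4! × 1! × 1! × 3!) = 2520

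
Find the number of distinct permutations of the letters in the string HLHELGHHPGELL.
13! / (4! × 1! × 2! × 4! × 2!) = 2702700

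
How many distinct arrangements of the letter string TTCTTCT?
7! / (5! × 2!) = 21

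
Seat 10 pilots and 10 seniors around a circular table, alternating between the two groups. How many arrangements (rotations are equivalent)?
Fix one of the pilots: (10-1)! ways for the remaining pilots, × 10! ways for the seniors = 362880 × 3628800 = 1316818944000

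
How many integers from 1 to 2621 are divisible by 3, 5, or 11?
⌊2621/3⌋+⌊2621/5⌋+⌊2621/11⌋ - ⌊2621/15⌋-⌊2621/33⌋-⌊2621/55⌋ + ⌊2621/165⌋ = 873+524+238 - 174-79-47 + 15 = 1350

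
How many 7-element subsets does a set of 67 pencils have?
C(67,7) = 67!/(7!×60!) = 869648208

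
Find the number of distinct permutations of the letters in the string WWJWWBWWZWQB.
12! / (1! × 1! × 1! × 7! × 2!) = 47520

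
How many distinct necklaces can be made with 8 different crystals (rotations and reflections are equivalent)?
(8-1)!/2 = 5040/2 = 2520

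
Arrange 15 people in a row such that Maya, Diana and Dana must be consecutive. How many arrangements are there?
Treat the 3 as one block: (15-3+1)! × 3! = 6227020800 × 6 = 37362124800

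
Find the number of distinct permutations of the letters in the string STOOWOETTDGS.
12! / (3! × 2! × 1! × 1! × 1! × 1! × 3!) = 6652800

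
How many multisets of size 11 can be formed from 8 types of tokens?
C(11+8-1, 8-1) = C(18, 7) = 31824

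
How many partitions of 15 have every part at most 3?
Let r_j(i) = number of partitions of i into parts ≤ j, for i = 0..15. r_1(i) = 1 for all i; r_j(i) = r_{j-1}(i) + r_j(i-j). Rows j = 2..3: ≤2: 1 1 2 2 3 3 4 4 5 5 6 6 7 7 8 8; ≤3: 1 1 2 3 4 5 7 8 10 12 14 16 19 21 24 27. r_3(15) = 27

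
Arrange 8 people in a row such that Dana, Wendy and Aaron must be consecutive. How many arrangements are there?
Treat the 3 as one block: (8-3+1)! × 3! = 720 × 6 = 4320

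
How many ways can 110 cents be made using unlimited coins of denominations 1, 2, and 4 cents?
Coefficient of x^110 in 1/(1-x^1) · 1/(1-x^2) · 1/(1-x^4). Case on j = number of 4-cent coins (j = 0..27); remainder r = 110 - 4j is made from {1,2} in ⌊r/2⌋+1 ways. r = 110, 106, 102, 98, 94, 90, 86, 82, 78, 74, 70, 66, 62, 58, 54, 50, 46, 42, 38, 34, 30, 26, 22, 18, 14, 10, 6, 2 → 56 + 54 + 52 + 50 + 48 + 46 + 44 + 42 + 40 + 38 + 36 + 34 + 32 + 30 + 28 + 26 + 24 + 22 + 20 + 18 + 16 + 14 + 12 + 10 + 8 + 6 + 4 + 2 = 812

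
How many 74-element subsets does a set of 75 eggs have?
C(75,74) = 75!/(74!×1!) = 75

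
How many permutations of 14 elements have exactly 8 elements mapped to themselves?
Choose the 8 fixed points C(14,8) = 3003, derange the rest: !6 = Σ_{j=0}^{6} (-1)^j·6!/j! = 720 - 720 + 360 - 120 + 30 - 6 + 1 = 265. Product = 3003 × 265 = 795795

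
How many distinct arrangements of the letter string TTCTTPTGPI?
10! / (1! × 1! × 2! × 1! × 5!) = 15120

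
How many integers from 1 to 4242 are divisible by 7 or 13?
⌊4242/7⌋ + ⌊4242/13⌋ - ⌊4242/91⌋ = 606 + 326 - 46 = 886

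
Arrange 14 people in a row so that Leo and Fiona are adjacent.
Treat as block: (14-1)! × 2! = 6227020800 × 2 = 12454041600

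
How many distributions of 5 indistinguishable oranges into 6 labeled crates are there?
C(5+6-1, 6-1) = C(10, 5) = 252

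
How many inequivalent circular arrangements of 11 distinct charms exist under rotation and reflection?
(11-1)!/2 = 3628800/2 = 1814400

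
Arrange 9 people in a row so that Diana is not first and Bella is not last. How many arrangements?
By inclusion-exclusion: 9! - 2×(9-1)! + (9-2)! = 362880 - 80640 + 5040 = 287280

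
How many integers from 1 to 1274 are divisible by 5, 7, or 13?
⌊1274/5⌋+⌊1274/7⌋+⌊1274/13⌋ - ⌊1274/35⌋-⌊1274/65⌋-⌊1274/91⌋ + ⌊1274/455⌋ = 254+182+98 - 36-19-14 + 2 = 467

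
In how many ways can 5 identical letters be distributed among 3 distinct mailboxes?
C(5+3-1, 3-1) = C(7, 2) = 21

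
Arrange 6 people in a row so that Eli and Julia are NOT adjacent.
Total - adjacent = 6! - (6-1)!×2 = 720 - 240 = 480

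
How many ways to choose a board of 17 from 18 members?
C(18,17) = 18!/(17!×1!) = 18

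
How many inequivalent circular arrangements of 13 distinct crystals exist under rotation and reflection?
(13-1)!/2 = 479001600/2 = 239500800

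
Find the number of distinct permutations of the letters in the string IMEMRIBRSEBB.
12! / (1! × 2! × 2! × 2! × 3! × 2!) = 4989600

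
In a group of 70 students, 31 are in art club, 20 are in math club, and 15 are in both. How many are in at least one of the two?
|A∪B| = |A| + |B| - |A∩B| = 31 + 20 - 15 = 36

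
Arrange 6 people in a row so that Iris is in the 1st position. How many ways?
Fix one position: (6-1)! = 120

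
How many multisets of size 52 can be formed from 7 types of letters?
C(52+7-1, 7-1) = C(58, 6) = 40475358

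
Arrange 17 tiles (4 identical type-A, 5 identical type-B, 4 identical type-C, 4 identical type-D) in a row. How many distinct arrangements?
17! / (4! × 5! × 4! × 4!) = 214414200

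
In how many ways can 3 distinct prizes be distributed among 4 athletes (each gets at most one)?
P(4,3) = 4!/(4-3)! = 24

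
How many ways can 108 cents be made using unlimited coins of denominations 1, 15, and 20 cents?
Coefficient of x^108 in 1/(1-x^1) · 1/(1-x^15) · 1/(1-x^20). Case on j = number of 20-cent coins (j = 0..5); remainder r = 108 - 20j is made from {1,15} in ⌊r/15⌋+1 ways. r = 108, 88, 68, 48, 28, 8 → 8 + 6 + 5 + 4 + 2 + 1 = 26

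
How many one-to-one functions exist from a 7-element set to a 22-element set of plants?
P(22,7) = 22!/(22-7)! = 859541760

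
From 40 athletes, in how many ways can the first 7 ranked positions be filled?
P(40,7) = 40!/(40-7)! = 93963542400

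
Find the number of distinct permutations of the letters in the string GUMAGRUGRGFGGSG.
15! / (7! × 1! × 1! × 1! × 2! × 2! × 1!) = 64864800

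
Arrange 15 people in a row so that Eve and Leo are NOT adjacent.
Total - adjacent = 15! - (15-1)!×2 = 1307674368000 - 174356582400 = 1133317785600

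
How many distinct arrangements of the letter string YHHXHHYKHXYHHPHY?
16! / (1! × 2! × 8! × 1! × 4!) = 10810800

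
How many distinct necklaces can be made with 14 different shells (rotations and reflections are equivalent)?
(14-1)!/2 = 6227020800/2 = 3113510400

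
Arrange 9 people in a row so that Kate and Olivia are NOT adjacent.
Total - adjacent = 9! - (9-1)!×2 = 362880 - 80640 = 282240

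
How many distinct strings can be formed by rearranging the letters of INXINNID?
8! / (1! × 3! × 3! × 1!) = 1120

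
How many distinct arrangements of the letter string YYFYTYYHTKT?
11! / (1! × 3! × 1! × 1! × 5!) = 55440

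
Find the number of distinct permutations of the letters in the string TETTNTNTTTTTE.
13! / (2! × 9! × 2!) = 4290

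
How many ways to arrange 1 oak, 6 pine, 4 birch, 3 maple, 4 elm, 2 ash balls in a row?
20! / (1! × 6! × 4! × 3! × 4! × 2!) = 488864376000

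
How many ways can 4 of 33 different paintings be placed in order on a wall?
P(33,4) = 33!/(33-4)! = 982080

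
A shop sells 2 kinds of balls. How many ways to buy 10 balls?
C(10+2-1, 2-1) = C(11, 1) = 11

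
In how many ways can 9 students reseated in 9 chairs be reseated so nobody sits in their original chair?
!9 = Σ_{j=0}^{9} (-1)^j·9!/j! = 362880 - 362880 + 181440 - 60480 + 15120 - 3024 + 504 - 72 + 9 - 1 = 133496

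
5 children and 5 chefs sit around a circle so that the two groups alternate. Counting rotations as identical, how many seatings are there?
Fix one of the children: (5-1)! ways for the remaining children, × 5! ways for the chefs = 24 × 120 = 2880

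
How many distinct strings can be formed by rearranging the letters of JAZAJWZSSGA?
11! / (1! × 2! × 2! × 2! × 1! × 3!) = 831600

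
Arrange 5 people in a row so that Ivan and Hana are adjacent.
Treat as block: (5-1)! × 2! = 24 × 2 = 48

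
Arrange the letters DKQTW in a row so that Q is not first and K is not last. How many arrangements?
By inclusion-exclusion: 5! - 2×(5-1)! + (5-2)! = 120 - 48 + 6 = 78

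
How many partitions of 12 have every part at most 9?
Let r_j(i) = number of partitions of i into parts ≤ j, for i = 0..12. r_1(i) = 1 for all i; r_j(i) = r_{j-1}(i) + r_j(i-j). Rows j = 2..9: ≤2: 1 1 2 2 3 3 4 4 5 5 6 6 7; ≤3: 1 1 2 3 4 5 7 8 10 12 14 16 19; ≤4: 1 1 2 3 5 6 9 11 15 18 23 27 34; ≤5: 1 1 2 3 5 7 10 13 18 23 30 37 47; ≤6: 1 1 2 3 5 7 11 14 20 26 35 44 58; ≤7: 1 1 2 3 5 7 11 15 21 28 38 49 65; ≤8: 1 1 2 3 5 7 11 15 22 29 40 52 70; ≤9: 1 1 2 3 5 7 11 15 22 30 41 54 73. r_9(12) = 73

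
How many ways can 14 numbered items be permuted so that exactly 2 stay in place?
Choose the 2 fixed points C(14,2) = 91, derange the rest: !12 = Σ_{j=0}^{12} (-1)^j·12!/j! = 479001600 - 479001600 + 239500800 - 79833600 + 19958400 - 3991680 + 665280 - 95040 + 11880 - 1320 + 132 - 12 + 1 = 176214841. Product = 91 × 176214841 = 16035550531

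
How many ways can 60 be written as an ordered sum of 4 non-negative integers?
C(60+4-1, 4-1) = C(63, 3) = 39711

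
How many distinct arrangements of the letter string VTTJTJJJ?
8! / (3! × 4! × 1!) = 280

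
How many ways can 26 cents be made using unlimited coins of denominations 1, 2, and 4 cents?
Coefficient of x^26 in 1/(1-x^1) · 1/(1-x^2) · 1/(1-x^4). Case on j = number of 4-cent coins (j = 0..6); remainder r = 26 - 4j is made from {1,2} in ⌊r/2⌋+1 ways. r = 26, 22, 18, 14, 10, 6, 2 → 14 + 12 + 10 + 8 + 6 + 4 + 2 = 56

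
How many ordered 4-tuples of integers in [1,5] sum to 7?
Coefficient of x^7 in (x + x² + ... + x^5)^4. By inclusion-exclusion on dice exceeding 5: Σ_j (-1)^j C(4,j)·C(7-1-5j, 3) = C(4,0)·C(6,3) = 1·20 = 20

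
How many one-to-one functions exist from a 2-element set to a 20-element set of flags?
P(20,2) = 20!/(20-2)! = 380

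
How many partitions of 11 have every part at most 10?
Let r_j(i) = number of partitions of i into parts ≤ j, for i = 0..11. r_1(i) = 1 for all i; r_j(i) = r_{j-1}(i) + r_j(i-j). Rows j = 2..10: ≤2: 1 1 2 2 3 3 4 4 5 5 6 6; ≤3: 1 1 2 3 4 5 7 8 10 12 14 16; ≤4: 1 1 2 3 5 6 9 11 15 18 23 27; ≤5: 1 1 2 3 5 7 10 13 18 23 30 37; ≤6: 1 1 2 3 5 7 11 14 20 26 35 44; ≤7: 1 1 2 3 5 7 11 15 21 28 38 49; ≤8: 1 1 2 3 5 7 11 15 22 29 40 52; ≤9: 1 1 2 3 5 7 11 15 22 30 41 54; ≤10: 1 1 2 3 5 7 11 15 22 30 42 55. r_10(11) = 55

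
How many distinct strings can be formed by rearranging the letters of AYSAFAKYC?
9! / (1! × 1! × 1! × 1! × 2! × 3!) = 30240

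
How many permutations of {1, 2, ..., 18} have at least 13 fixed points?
Exactly j fixed points: C(18,j)·!(18-j); sum over j ≥ 13 (derangement numbers via !m = (m-1)·(!(m-1) + !(m-2)): !0..!5 = 1, 0, 1, 2, 9, 44). Σ_{j=13}^{18} C(18,j)·!(18-j) = C(18,13)·!5 + C(18,14)·!4 + C(18,15)·!3 + C(18,16)·!2 + C(18,17)·!1 + C(18,18)·!0 = 8568·44 + 3060·9 + 816·2 + 153·1 + 18·0 + 1·1 = 406318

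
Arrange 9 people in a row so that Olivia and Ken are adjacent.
Treat as block: (9-1)! × 2! = 40320 × 2 = 80640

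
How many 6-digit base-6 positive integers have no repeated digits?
First digit: 5 choices (nonzero). Then descending: 5 × 5 × 4 × 3 × 2 × 1 = 600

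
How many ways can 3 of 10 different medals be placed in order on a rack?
P(10,3) = 10!/(10-3)! = 720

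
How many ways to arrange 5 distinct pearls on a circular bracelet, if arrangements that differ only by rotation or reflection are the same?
(5-1)!/2 = 24/2 = 12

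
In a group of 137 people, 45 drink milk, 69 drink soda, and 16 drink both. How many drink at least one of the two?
|A∪B| = |A| + |B| - |A∩B| = 45 + 69 - 16 = 98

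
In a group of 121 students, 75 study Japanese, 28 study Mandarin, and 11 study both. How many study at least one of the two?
|A∪B| = |A| + |B| - |A∩B| = 75 + 28 - 11 = 92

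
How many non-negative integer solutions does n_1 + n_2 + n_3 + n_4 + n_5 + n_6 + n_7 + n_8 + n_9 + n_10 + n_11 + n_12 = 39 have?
C(39+12-1, 12-1) = C(50, 11) = 37353738800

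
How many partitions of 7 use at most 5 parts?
By conjugation, equals partitions of 7 into parts ≤ 5. Let r_j(i) = number of partitions of i into parts ≤ j, for i = 0..7. r_1(i) = 1 for all i; r_j(i) = r_{j-1}(i) + r_j(i-j). Rows j = 2..5: ≤2: 1 1 2 2 3 3 4 4; ≤3: 1 1 2 3 4 5 7 8; ≤4: 1 1 2 3 5 6 9 11; ≤5: 1 1 2 3 5 7 10 13. r_5(7) = 13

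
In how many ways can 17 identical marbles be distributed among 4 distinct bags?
C(17+4-1, 4-1) = C(20, 3) = 1140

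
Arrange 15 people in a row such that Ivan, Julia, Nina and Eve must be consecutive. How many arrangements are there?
Treat the 4 as one block: (15-4+1)! × 4! = 479001600 × 24 = 11496038400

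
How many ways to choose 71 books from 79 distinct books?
C(79,71) = 79!/(71!×8!) = 26088783435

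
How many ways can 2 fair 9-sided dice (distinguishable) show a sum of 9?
Coefficient of x^9 in (x + x² + ... + x^9)^2. By inclusion-exclusion on dice exceeding 9: Σ_j (-1)^j C(2,j)·C(9-1-9j, 1) = C(2,0)·C(8,1) = 1·8 = 8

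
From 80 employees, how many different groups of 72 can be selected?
C(80,72) = 80!/(72!×8!) = 28987537150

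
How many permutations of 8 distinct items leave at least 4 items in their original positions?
Exactly j fixed points: C(8,j)·!(8-j); sum over j ≥ 4 (derangement numbers via !m = (m-1)·(!(m-1) + !(m-2)): !0..!4 = 1, 0, 1, 2, 9). Σ_{j=4}^{8} C(8,j)·!(8-j) = C(8,4)·!4 + C(8,5)·!3 + C(8,6)·!2 + C(8,7)·!1 + C(8,8)·!0 = 70·9 + 56·2 + 28·1 + 8·0 + 1·1 = 771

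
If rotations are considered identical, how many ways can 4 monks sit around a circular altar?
Circular: fix one position, arrange the rest. (4-1)! = 6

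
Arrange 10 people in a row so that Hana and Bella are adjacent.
Treat as block: (10-1)! × 2! = 362880 × 2 = 725760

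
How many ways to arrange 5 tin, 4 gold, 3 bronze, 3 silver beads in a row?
15! / (5! × 4! × 3! × 3!) = 12612600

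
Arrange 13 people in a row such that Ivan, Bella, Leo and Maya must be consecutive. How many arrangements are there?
Treat the 4 as one block: (13-4+1)! × 4! = 3628800 × 24 = 87091200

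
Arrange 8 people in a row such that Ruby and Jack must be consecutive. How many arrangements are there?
Treat the 2 as one block: (8-2+1)! × 2! = 5040 × 2 = 10080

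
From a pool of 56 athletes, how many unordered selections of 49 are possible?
C(56,49) = 56!/(49!×7!) = 231917400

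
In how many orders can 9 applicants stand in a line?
9! = 362880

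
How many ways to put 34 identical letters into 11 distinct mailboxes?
C(34+11-1, 11-1) = C(44, 10) = 2481256778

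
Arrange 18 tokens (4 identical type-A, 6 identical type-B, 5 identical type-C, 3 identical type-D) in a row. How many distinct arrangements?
18! / (4! × 6! × 5! × 3!) = 514594080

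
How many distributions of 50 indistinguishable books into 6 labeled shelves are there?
C(50+6-1, 6-1) = C(55, 5) = 3478761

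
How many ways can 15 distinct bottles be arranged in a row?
15! = 1307674368000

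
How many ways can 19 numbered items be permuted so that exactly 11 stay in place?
Choose the 11 fixed points C(19,11) = 75582, derange the rest: !8 = Σ_{j=0}^{8} (-1)^j·8!/j! = 40320 - 40320 + 20160 - 6720 + 1680 - 336 + 56 - 8 + 1 = 14833. Product = 75582 × 14833 = 1121107806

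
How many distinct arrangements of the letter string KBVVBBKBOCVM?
12! / (3! × 2! × 4! × 1! × 1! × 1!) = 1663200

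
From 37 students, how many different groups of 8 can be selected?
C(37,8) = 37!/(8!×29!) = 38608020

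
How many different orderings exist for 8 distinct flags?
8! = 40320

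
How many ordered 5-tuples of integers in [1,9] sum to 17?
Coefficient of x^17 in (x + x² + ... + x^9)^5. By inclusion-exclusion on dice exceeding 9: Σ_j (-1)^j C(5,j)·C(17-1-9j, 4) = C(5,0)·C(16,4) - C(5,1)·C(7,4) = 1·1820 - 5·35 = 1645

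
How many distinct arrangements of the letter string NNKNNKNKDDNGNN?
14! / (1! × 2! × 3! × 8!) = 180180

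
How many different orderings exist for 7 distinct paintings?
7! = 5040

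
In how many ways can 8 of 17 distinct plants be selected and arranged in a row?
P(17,8) = 17!/(17-8)! = 980179200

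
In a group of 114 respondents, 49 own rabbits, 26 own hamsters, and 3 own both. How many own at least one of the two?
|A∪B| = |A| + |B| - |A∩B| = 49 + 26 - 3 = 72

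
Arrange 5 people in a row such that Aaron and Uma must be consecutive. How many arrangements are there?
Treat the 2 as one block: (5-2+1)! × 2! = 24 × 2 = 48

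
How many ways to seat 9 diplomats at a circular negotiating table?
Circular: fix one position, arrange the rest. (9-1)! = 40320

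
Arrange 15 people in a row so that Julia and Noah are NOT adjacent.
Total - adjacent = 15! - (15-1)!×2 = 1307674368000 - 174356582400 = 1133317785600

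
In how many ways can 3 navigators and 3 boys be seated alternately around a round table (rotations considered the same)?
Fix one of the navigators: (3-1)! ways for the remaining navigators, × 3! ways for the boys = 2 × 6 = 12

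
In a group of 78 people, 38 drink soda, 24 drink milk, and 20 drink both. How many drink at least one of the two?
|A∪B| = |A| + |B| - |A∩B| = 38 + 24 - 20 = 42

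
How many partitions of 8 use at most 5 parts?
By conjugation, equals partitions of 8 into parts ≤ 5. Let r_j(i) = number of partitions of i into parts ≤ j, for i = 0..8. r_1(i) = 1 for all i; r_j(i) = r_{j-1}(i) + r_j(i-j). Rows j = 2..5: ≤2: 1 1 2 2 3 3 4 4 5; ≤3: 1 1 2 3 4 5 7 8 10; ≤4: 1 1 2 3 5 6 9 11 15; ≤5: 1 1 2 3 5 7 10 13 18. r_5(8) = 18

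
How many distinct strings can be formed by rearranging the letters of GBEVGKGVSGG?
11! / (1! × 1! × 5! × 1! × 2! × 1!) = 166320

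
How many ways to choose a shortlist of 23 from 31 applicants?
C(31,23) = 31!/(23!×8!) = 7888725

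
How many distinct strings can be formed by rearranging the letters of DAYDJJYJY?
9! / (3! × 3! × 1! × 2!) = 5040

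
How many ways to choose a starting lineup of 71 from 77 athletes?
C(77,71) = 77!/(71!×6!) = 237093780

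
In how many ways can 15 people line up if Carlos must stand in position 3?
Fix one position: (15-1)! = 87178291200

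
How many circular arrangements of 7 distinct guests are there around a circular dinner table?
Circular: fix one position, arrange the rest. (7-1)! = 720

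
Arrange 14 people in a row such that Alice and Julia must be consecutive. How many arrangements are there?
Treat the 2 as one block: (14-2+1)! × 2! = 6227020800 × 2 = 12454041600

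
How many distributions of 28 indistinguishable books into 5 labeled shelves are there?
C(28+5-1, 5-1) = C(32, 4) = 35960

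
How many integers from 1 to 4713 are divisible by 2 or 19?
⌊4713/2⌋ + ⌊4713/19⌋ - ⌊4713/38⌋ = 2356 + 248 - 124 = 2480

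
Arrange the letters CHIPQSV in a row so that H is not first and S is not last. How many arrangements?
By inclusion-exclusion: 7! - 2×(7-1)! + (7-2)! = 5040 - 1440 + 120 = 3720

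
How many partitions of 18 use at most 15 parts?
By conjugation, equals partitions of 18 into parts ≤ 15. Let r_j(i) = number of partitions of i into parts ≤ j, for i = 0..18. r_1(i) = 1 for all i; r_j(i) = r_{j-1}(i) + r_j(i-j). Rows j = 2..15: ≤2: 1 1 2 2 3 3 4 4 5 5 6 6 7 7 8 8 9 9 10; ≤3: 1 1 2 3 4 5 7 8 10 12 14 16 19 21 24 27 30 33 37; ≤4: 1 1 2 3 5 6 9 11 15 18 23 27 34 39 47 54 64 72 84; ≤5: 1 1 2 3 5 7 10 13 18 23 30 37 47 57 70 84 101 119 141; ≤6: 1 1 2 3 5 7 11 14 20 26 35 44 58 71 90 110 136 163 199; ≤7: 1 1 2 3 5 7 11 15 21 28 38 49 65 82 105 131 164 201 248; ≤8: 1 1 2 3 5 7 11 15 22 29 40 52 70 89 116 146 186 230 288; ≤9: 1 1 2 3 5 7 11 15 22 30 41 54 73 94 123 157 201 252 318; ≤10: 1 1 2 3 5 7 11 15 22 30 42 55 75 97 128 164 212 267 340; ≤11: 1 1 2 3 5 7 11 15 22 30 42 56 76 99 131 169 219 278 355; ≤12: 1 1 2 3 5 7 11 15 22 30 42 56 77 100 133 172 224 285 366; ≤13: 1 1 2 3 5 7 11 15 22 30 42 56 77 101 134 174 227 290 373; ≤14: 1 1 2 3 5 7 11 15 22 30 42 56 77 101 135 175 229 293 378; ≤15: 1 1 2 3 5 7 11 15 22 30 42 56 77 101 135 176 230 295 381. r_15(18) = 381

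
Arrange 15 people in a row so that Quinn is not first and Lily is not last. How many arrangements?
By inclusion-exclusion: 15! - 2×(15-1)! + (15-2)! = 1307674368000 - 174356582400 + 6227020800 = 1139544806400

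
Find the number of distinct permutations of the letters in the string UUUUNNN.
7! / (3! × 4!) = 35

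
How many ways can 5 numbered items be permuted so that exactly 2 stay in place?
Choose the 2 fixed points C(5,2) = 10, derange the rest: !3 = Σ_{j=0}^{3} (-1)^j·3!/j! = 6 - 6 + 3 - 1 = 2. Product = 10 × 2 = 20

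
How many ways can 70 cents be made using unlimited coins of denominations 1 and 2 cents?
Coefficient of x^70 in 1/(1-x^1) · 1/(1-x^2). Use j coins of 2 for j = 0..⌊70/2⌋ = 35, the rest in 1s: 35 + 1 = 36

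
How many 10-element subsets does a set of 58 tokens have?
C(58,10) = 58!/(10!×48!) = 52179482355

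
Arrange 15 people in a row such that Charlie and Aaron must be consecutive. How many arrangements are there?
Treat the 2 as one block: (15-2+1)! × 2! = 87178291200 × 2 = 174356582400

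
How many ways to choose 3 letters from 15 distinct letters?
C(15,3) = 15!/(3!×12!) = 455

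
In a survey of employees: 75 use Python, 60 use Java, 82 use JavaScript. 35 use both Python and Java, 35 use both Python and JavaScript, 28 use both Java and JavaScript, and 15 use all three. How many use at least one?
|A∪B∪C| = 75+60+82-35-35-28+15 = 134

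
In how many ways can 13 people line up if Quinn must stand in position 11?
Fix one position: (13-1)! = 479001600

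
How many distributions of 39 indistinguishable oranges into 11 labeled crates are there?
C(39+11-1, 11-1) = C(49, 10) = 8217822536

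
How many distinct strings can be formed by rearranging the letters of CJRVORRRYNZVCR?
14! / (1! × 2! × 1! × 1! × 1! × 2! × 5! × 1!) = 181621440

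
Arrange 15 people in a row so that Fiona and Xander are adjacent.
Treat as block: (15-1)! × 2! = 87178291200 × 2 = 174356582400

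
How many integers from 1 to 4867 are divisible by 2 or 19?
⌊4867/2⌋ + ⌊4867/19⌋ - ⌊4867/38⌋ = 2433 + 256 - 128 = 2561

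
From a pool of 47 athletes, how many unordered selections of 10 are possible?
C(47,10) = 47!/(10!×37!) = 5178066751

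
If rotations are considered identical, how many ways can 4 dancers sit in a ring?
Circular: fix one position, arrange the rest. (4-1)! = 6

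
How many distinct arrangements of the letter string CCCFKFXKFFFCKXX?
15! / (5! × 4! × 3! × 3!) = 12612600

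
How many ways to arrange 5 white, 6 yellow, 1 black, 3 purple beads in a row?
15! / (5! × 6! × 1! × 3!) = 2522520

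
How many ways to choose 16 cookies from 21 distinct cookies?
C(21,16) = 21!/(16!×5!) = 20349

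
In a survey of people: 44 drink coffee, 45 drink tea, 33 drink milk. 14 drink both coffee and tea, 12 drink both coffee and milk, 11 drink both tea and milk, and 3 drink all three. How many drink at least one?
|A∪B∪C| = 44+45+33-14-12-11+3 = 88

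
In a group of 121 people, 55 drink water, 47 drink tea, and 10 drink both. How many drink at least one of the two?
|A∪B| = |A| + |B| - |A∩B| = 55 + 47 - 10 = 92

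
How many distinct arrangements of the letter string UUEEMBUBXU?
10! / (4! × 2! × 1! × 2! × 1!) = 37800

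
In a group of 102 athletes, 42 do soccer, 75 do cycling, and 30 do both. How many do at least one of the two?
|A∪B| = |A| + |B| - |A∩B| = 42 + 75 - 30 = 87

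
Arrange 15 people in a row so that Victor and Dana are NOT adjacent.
Total - adjacent = 15! - (15-1)!×2 = 1307674368000 - 174356582400 = 1133317785600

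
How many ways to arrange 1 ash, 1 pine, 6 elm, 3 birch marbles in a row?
11! / (1! × 1! × 6! × 3!) = 9240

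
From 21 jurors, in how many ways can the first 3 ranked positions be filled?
P(21,3) = 21!/(21-3)! = 7980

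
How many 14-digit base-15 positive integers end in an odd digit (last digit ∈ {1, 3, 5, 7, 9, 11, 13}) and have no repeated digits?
Last∈{1,3,5,7,9,11,13}. Last=0: 0. Last nonzero: 7×13×P(13,12) = 566658892800. Total = 566658892800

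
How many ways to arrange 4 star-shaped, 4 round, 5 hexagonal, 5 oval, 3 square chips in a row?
21! / (4! × 4! × 5! × 5! × 3!) = 1026615189600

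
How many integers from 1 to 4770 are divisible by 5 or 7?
⌊4770/5⌋ + ⌊4770/7⌋ - ⌊4770/35⌋ = 954 + 681 - 136 = 1499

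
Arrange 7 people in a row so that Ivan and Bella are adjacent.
Treat as block: (7-1)! × 2! = 720 × 2 = 1440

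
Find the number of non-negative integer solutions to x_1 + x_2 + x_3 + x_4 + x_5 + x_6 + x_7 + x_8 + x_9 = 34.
C(34+9-1, 9-1) = C(42, 8) = 118030185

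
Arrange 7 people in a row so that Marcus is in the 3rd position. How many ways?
Fix one position: (7-1)! = 720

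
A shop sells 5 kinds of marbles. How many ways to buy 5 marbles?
C(5+5-1, 5-1) = C(9, 4) = 126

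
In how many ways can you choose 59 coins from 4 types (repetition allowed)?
C(59+4-1, 4-1) = C(62, 3) = 37820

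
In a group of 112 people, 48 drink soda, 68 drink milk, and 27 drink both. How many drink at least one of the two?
|A∪B| = |A| + |B| - |A∩B| = 48 + 68 - 27 = 89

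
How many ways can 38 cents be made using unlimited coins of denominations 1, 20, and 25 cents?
Coefficient of x^38 in 1/(1-x^1) · 1/(1-x^20) · 1/(1-x^25). Case on j = number of 25-cent coins (j = 0..1); remainder r = 38 - 25j is made from {1,20} in ⌊r/20⌋+1 ways. r = 38, 13 → 2 + 1 = 3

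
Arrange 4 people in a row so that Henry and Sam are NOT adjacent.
Total - adjacent = 4! - (4-1)!×2 = 24 - 12 = 12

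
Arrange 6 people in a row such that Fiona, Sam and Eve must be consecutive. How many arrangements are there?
Treat the 3 as one block: (6-3+1)! × 3! = 24 × 6 = 144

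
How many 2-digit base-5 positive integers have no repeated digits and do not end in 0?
Last digit: 4 nonzero choices. First digit: 3 (nonzero, ≠last). Middle 0: P(3,0) = 1. Total = 12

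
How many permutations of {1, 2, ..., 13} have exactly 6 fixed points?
Choose the 6 fixed points C(13,6) = 1716, derange the rest: !7 = Σ_{j=0}^{7} (-1)^j·7!/j! = 5040 - 5040 + 2520 - 840 + 210 - 42 + 7 - 1 = 1854. Product = 1716 × 1854 = 3181464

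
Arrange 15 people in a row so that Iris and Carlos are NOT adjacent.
Total - adjacent = 15! - (15-1)!×2 = 1307674368000 - 174356582400 = 1133317785600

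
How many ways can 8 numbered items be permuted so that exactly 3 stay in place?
Choose the 3 fixed points C(8,3) = 56, derange the rest: !5 = Σ_{j=0}^{5} (-1)^j·5!/j! = 120 - 120 + 60 - 20 + 5 - 1 = 44. Product = 56 × 44 = 2464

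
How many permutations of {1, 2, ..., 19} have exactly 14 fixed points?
Choose the 14 fixed points C(19,14) = 11628, derange the rest: !5 = Σ_{j=0}^{5} (-1)^j·5!/j! = 120 - 120 + 60 - 20 + 5 - 1 = 44. Product = 11628 × 44 = 511632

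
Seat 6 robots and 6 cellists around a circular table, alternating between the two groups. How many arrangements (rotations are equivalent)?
Fix one of the robots: (6-1)! ways for the remaining robots, × 6! ways for the cellists = 120 × 720 = 86400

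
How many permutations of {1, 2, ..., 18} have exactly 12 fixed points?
Choose the 12 fixed points C(18,12) = 18564, derange the rest: !6 = Σ_{j=0}^{6} (-1)^j·6!/j! = 720 - 720 + 360 - 120 + 30 - 6 + 1 = 265. Product = 18564 × 265 = 4919460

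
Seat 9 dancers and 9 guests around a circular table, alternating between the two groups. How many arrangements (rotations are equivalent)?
Fix one of the dancers: (9-1)! ways for the remaining dancers, × 9! ways for the guests = 40320 × 362880 = 14631321600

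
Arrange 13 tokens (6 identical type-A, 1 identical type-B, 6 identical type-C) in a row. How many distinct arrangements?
13! / (6! × 1! × 6!) = 12012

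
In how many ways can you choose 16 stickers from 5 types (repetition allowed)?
C(16+5-1, 5-1) = C(20, 4) = 4845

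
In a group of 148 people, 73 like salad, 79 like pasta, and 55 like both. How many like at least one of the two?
|A∪B| = |A| + |B| - |A∩B| = 73 + 79 - 55 = 97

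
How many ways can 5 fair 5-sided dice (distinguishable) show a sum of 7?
Coefficient of x^7 in (x + x² + ... + x^5)^5. By inclusion-exclusion on dice exceeding 5: Σ_j (-1)^j C(5,j)·C(7-1-5j, 4) = C(5,0)·C(6,4) = 1·15 = 15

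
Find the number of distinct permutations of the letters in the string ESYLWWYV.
8! / (2! × 1! × 2! × 1! × 1! × 1!) = 10080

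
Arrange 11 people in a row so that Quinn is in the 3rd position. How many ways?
Fix one position: (11-1)! = 3628800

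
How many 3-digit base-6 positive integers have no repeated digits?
First digit: 5 choices (nonzero). Then descending: 5 × 5 × 4 = 100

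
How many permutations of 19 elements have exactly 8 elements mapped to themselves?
Choose the 8 fixed points C(19,8) = 75582, derange the rest: !11 = Σ_{j=0}^{11} (-1)^j·11!/j! = 39916800 - 39916800 + 19958400 - 6652800 + 1663200 - 332640 + 55440 - 7920 + 990 - 110 + 11 - 1 = 14684570. Product = 75582 × 14684570 = 1109889169740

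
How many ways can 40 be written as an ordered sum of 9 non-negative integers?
C(40+9-1, 9-1) = C(48, 8) = 377348994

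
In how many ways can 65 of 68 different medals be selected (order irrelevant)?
C(68,65) = 68!/(65!×3!) = 50116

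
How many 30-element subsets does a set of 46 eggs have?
C(46,30) = 46!/(30!×16!) = 991493848554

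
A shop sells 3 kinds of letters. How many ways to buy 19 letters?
C(19+3-1, 3-1) = C(21, 2) = 210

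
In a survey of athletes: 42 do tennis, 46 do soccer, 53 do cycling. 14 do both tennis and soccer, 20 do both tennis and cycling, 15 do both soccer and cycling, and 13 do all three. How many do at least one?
|A∪B∪C| = 42+46+53-14-20-15+13 = 105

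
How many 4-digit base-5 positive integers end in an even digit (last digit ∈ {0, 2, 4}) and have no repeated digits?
Last∈{0,2,4}. Last=0: 24. Last nonzero: 2×3×P(3,2) = 36. Total = 60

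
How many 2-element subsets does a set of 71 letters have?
C(71,2) = 71!/(2!×69!) = 2485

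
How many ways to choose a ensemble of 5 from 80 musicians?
C(80,5) = 80!/(5!×75!) = 24040016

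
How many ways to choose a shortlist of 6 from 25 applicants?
C(25,6) = 25!/(6!×19!) = 177100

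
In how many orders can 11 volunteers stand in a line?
11! = 39916800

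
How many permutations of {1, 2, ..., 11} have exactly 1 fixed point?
Choose the 1 fixed point C(11,1) = 11, derange the rest: !10 = Σ_{j=0}^{10} (-1)^j·10!/j! = 3628800 - 3628800 + 1814400 - 604800 + 151200 - 30240 + 5040 - 720 + 90 - 10 + 1 = 1334961. Product = 11 × 1334961 = 14684571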